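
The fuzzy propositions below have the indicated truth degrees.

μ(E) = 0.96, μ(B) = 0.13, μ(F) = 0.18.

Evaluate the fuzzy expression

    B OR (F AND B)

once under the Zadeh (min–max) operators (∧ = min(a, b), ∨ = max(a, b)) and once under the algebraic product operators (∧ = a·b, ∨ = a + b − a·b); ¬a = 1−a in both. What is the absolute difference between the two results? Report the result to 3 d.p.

Under Zadeh (min–max):
  F AND B = min(a, b) on (0.18, 0.13) = 0.13
  B OR (F AND B) = max(a, b) on (0.13, 0.13) = 0.13
  → value = 0.1300
Under algebraic product:
  F AND B = a·b on (0.1800, 0.1300) = 0.0234
  B OR (F AND B) = a + b − a·b on (0.1300, 0.0234) = 0.1504
  → value = 0.1504
|0.1300 − 0.1504| = 0.020

0.020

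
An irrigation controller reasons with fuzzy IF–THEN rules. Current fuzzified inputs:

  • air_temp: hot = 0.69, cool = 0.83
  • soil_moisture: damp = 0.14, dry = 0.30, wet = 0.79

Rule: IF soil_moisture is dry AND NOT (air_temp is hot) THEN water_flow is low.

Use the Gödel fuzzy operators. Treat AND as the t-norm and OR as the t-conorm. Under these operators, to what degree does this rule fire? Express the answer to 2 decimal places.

0.30

firing strength: dry=0.30, ¬hot=1−0.69=0.31; AND[min(a, b)] → w = 0.30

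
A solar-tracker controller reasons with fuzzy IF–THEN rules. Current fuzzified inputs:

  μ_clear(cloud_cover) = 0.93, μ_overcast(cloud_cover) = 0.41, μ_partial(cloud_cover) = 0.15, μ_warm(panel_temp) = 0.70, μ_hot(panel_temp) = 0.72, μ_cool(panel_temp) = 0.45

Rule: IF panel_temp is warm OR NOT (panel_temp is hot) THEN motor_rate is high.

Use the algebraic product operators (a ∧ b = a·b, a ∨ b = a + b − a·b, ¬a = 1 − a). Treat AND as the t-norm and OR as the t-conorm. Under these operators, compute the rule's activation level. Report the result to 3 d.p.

firing strength: warm=0.70, ¬hot=1−0.72=0.28; OR[a + b − a·b] → w = 0.7840

0.784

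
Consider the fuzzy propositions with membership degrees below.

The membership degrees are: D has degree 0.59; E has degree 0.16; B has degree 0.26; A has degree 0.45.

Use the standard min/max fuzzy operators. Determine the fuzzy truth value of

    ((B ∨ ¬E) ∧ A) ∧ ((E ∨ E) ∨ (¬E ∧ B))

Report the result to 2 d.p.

0.26

¬E = 1 − 0.16 = 0.84
B ∨ ¬E = max(a, b) on (0.26, 0.84) = 0.84
(B ∨ ¬E) ∧ A = min(a, b) on (0.84, 0.45) = 0.45
E ∨ E = max(a, b) on (0.16, 0.16) = 0.16
¬E = 1 − 0.16 = 0.84
¬E ∧ B = min(a, b) on (0.84, 0.26) = 0.26
(E ∨ E) ∨ (¬E ∧ B) = max(a, b) on (0.16, 0.26) = 0.26
((B ∨ ¬E) ∧ A) ∧ ((E ∨ E) ∨ (¬E ∧ B)) = min(a, b) on (0.45, 0.26) = 0.26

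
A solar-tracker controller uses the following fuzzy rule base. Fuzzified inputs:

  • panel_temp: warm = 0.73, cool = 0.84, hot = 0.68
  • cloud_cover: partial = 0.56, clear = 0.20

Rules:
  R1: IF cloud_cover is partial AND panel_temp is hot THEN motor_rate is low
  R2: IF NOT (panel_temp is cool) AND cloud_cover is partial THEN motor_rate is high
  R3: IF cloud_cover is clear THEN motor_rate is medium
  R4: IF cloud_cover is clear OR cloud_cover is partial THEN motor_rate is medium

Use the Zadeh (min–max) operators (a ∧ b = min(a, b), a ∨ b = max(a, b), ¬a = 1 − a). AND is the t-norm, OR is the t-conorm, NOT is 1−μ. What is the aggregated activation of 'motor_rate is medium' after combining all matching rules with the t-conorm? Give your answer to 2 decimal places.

0.56

R1: partial=0.56, hot=0.68; AND[min(a, b)] → w = 0.56
R2: ¬cool=1−0.84=0.16, partial=0.56; AND[min(a, b)] → w = 0.16
R3: clear=0.20 → w = 0.20
R4: clear=0.20, partial=0.56; OR[max(a, b)] → w = 0.56
Rules with consequent 'medium': {R3, R4} → strengths 0.20, 0.56
Aggregate via t-conorm [max(a, b)]: 0.56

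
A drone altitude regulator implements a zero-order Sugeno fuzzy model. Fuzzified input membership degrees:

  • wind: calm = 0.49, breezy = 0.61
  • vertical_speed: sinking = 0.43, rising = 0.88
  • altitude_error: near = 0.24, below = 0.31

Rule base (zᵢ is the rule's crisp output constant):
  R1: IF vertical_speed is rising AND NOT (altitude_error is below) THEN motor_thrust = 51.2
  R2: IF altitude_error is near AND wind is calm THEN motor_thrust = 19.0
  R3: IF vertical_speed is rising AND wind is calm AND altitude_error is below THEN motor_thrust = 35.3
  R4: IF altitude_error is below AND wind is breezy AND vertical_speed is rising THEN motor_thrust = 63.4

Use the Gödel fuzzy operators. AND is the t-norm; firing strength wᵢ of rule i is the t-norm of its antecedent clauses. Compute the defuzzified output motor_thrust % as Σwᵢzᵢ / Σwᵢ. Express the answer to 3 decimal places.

R1 (z=51.2): rising=0.88, ¬below=1−0.31=0.69; AND[min(a, b)] → w = 0.69
R2 (z=19.0): near=0.24, calm=0.49; AND[min(a, b)] → w = 0.24
R3 (z=35.3): rising=0.88, calm=0.49, below=0.31; AND[min(a, b)] → w = 0.31
R4 (z=63.4): below=0.31, breezy=0.61, rising=0.88; AND[min(a, b)] → w = 0.31
Weighted average = (0.69·51.2 + 0.24·19.0 + 0.31·35.3 + 0.31·63.4) / (0.69 + 0.24 + 0.31 + 0.31)
  = 70.4850 / 1.5500 = 45.474

45.474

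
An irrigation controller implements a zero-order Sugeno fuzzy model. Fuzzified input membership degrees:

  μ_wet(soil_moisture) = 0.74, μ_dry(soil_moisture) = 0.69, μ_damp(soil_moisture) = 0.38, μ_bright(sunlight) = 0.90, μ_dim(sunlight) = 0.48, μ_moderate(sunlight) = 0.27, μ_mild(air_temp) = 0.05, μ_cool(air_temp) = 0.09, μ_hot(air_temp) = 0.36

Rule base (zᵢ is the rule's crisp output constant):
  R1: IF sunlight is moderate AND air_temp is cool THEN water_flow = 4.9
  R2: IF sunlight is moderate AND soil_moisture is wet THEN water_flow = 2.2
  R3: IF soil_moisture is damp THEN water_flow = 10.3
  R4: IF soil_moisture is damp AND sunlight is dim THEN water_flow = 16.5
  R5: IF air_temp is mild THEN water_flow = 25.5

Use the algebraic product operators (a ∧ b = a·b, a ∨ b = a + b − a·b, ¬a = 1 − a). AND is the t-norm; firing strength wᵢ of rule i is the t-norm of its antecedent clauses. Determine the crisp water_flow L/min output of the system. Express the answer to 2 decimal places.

R1 (z=4.9): moderate=0.27, cool=0.09; AND[a·b] → w = 0.0243
R2 (z=2.2): moderate=0.27, wet=0.74; AND[a·b] → w = 0.1998
R3 (z=10.3): damp=0.38 → w = 0.3800
R4 (z=16.5): damp=0.38, dim=0.48; AND[a·b] → w = 0.1824
R5 (z=25.5): mild=0.05 → w = 0.0500
Weighted average = (0.0243·4.9 + 0.1998·2.2 + 0.3800·10.3 + 0.1824·16.5 + 0.0500·25.5) / (0.0243 + 0.1998 + 0.3800 + 0.1824 + 0.0500)
  = 8.7572 / 0.8365 = 10.47

10.47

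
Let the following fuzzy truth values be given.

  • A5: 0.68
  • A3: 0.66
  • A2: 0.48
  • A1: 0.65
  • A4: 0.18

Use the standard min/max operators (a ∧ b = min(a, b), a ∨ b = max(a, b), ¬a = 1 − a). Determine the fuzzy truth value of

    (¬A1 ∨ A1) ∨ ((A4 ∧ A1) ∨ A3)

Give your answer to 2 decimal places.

0.66

¬A1 = 1 − 0.65 = 0.35
¬A1 ∨ A1 = max(a, b) on (0.35, 0.65) = 0.65
A4 ∧ A1 = min(a, b) on (0.18, 0.65) = 0.18
(A4 ∧ A1) ∨ A3 = max(a, b) on (0.18, 0.66) = 0.66
(¬A1 ∨ A1) ∨ ((A4 ∧ A1) ∨ A3) = max(a, b) on (0.65, 0.66) = 0.66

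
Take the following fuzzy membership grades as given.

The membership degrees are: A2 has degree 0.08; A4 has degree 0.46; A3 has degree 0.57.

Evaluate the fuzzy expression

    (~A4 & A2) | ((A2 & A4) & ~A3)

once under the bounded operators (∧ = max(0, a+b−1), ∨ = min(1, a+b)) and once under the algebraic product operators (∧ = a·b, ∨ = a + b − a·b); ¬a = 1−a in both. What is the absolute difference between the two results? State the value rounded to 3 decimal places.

Under bounded:
  ~A4 = 1 − 0.46 = 0.54
  ~A4 & A2 = max(0, a+b−1) on (0.54, 0.08) = 0.00
  A2 & A4 = max(0, a+b−1) on (0.08, 0.46) = 0.00
  ~A3 = 1 − 0.57 = 0.43
  (A2 & A4) & ~A3 = max(0, a+b−1) on (0.00, 0.43) = 0.00
  (~A4 & A2) | ((A2 & A4) & ~A3) = min(1, a+b) on (0.00, 0.00) = 0.00
  → value = 0.0000
Under algebraic product:
  ~A4 = 1 − 0.4600 = 0.5400
  ~A4 & A2 = a·b on (0.5400, 0.0800) = 0.0432
  A2 & A4 = a·b on (0.0800, 0.4600) = 0.0368
  ~A3 = 1 − 0.5700 = 0.4300
  (A2 & A4) & ~A3 = a·b on (0.0368, 0.4300) = 0.0158
  (~A4 & A2) | ((A2 & A4) & ~A3) = a + b − a·b on (0.0432, 0.0158) = 0.0583
  → value = 0.0583
|0.0000 − 0.0583| = 0.058

0.058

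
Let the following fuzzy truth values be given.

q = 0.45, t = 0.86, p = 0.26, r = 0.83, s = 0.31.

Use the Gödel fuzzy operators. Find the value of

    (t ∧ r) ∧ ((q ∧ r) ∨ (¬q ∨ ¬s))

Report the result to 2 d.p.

t ∧ r = min(a, b) on (0.86, 0.83) = 0.83
q ∧ r = min(a, b) on (0.45, 0.83) = 0.45
¬q = 1 − 0.45 = 0.55
¬s = 1 − 0.31 = 0.69
¬q ∨ ¬s = max(a, b) on (0.55, 0.69) = 0.69
(q ∧ r) ∨ (¬q ∨ ¬s) = max(a, b) on (0.45, 0.69) = 0.69
(t ∧ r) ∧ ((q ∧ r) ∨ (¬q ∨ ¬s)) = min(a, b) on (0.83, 0.69) = 0.69

0.69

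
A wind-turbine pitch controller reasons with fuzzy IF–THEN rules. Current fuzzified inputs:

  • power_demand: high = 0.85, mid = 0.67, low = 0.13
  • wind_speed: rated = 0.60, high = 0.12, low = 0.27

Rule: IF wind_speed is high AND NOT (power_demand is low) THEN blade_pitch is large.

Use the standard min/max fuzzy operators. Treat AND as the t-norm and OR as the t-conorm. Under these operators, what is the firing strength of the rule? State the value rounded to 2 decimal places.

0.12

firing strength: high=0.12, ¬low=1−0.13=0.87; AND[min(a, b)] → w = 0.12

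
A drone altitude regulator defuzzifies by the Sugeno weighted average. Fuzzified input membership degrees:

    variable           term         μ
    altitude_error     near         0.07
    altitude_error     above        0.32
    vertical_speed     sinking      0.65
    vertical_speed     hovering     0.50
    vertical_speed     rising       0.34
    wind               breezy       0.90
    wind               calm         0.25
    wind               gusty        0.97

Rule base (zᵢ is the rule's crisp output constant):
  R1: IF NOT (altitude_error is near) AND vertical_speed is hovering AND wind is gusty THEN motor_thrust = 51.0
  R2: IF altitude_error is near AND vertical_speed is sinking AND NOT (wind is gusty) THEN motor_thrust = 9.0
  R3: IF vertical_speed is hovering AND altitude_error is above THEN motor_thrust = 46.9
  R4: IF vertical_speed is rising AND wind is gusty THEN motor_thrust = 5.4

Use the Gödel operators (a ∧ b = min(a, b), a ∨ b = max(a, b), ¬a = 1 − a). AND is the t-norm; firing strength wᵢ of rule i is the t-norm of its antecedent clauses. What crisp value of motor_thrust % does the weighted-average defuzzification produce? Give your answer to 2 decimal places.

R1 (z=51.0): ¬near=1−0.07=0.93, hovering=0.50, gusty=0.97; AND[min(a, b)] → w = 0.50
R2 (z=9.0): near=0.07, sinking=0.65, ¬gusty=1−0.97=0.03; AND[min(a, b)] → w = 0.03
R3 (z=46.9): hovering=0.50, above=0.32; AND[min(a, b)] → w = 0.32
R4 (z=5.4): rising=0.34, gusty=0.97; AND[min(a, b)] → w = 0.34
Weighted average = (0.50·51.0 + 0.03·9.0 + 0.32·46.9 + 0.34·5.4) / (0.50 + 0.03 + 0.32 + 0.34)
  = 42.6140 / 1.1900 = 35.81

35.81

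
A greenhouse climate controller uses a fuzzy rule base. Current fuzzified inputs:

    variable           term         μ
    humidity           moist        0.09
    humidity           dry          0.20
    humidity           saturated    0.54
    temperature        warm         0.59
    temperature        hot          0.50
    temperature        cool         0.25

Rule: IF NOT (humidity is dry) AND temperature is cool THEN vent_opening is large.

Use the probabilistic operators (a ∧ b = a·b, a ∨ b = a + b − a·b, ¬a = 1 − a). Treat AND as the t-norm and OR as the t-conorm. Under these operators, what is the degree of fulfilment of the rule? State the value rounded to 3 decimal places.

0.200

firing strength: ¬dry=1−0.20=0.80, cool=0.25; AND[a·b] → w = 0.2000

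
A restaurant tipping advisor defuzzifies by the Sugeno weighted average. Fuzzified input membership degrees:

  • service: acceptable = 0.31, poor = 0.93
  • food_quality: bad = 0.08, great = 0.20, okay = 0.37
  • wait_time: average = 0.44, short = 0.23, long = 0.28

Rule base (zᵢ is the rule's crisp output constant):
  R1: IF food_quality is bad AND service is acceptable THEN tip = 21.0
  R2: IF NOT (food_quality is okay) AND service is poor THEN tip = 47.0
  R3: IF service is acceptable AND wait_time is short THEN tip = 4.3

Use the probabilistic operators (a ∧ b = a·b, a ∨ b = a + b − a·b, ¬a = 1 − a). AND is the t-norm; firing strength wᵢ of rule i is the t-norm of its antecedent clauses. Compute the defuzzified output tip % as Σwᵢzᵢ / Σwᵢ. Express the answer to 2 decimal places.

R1 (z=21.0): bad=0.08, acceptable=0.31; AND[a·b] → w = 0.0248
R2 (z=47.0): ¬okay=1−0.37=0.63, poor=0.93; AND[a·b] → w = 0.5859
R3 (z=4.3): acceptable=0.31, short=0.23; AND[a·b] → w = 0.0713
Weighted average = (0.0248·21.0 + 0.5859·47.0 + 0.0713·4.3) / (0.0248 + 0.5859 + 0.0713)
  = 28.3647 / 0.6820 = 41.59

41.59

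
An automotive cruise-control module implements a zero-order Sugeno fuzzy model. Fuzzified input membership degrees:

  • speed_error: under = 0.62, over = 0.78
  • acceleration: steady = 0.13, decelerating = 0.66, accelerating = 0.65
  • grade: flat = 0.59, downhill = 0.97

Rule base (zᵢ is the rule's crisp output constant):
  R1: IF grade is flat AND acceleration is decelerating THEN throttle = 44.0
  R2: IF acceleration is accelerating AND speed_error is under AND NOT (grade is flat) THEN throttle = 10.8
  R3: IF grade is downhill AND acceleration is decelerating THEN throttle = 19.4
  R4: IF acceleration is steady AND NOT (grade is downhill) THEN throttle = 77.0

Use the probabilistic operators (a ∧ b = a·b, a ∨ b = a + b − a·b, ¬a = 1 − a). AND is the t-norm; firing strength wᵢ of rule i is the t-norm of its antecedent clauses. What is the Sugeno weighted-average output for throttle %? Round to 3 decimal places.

26.393

R1 (z=44.0): flat=0.59, decelerating=0.66; AND[a·b] → w = 0.3894
R2 (z=10.8): accelerating=0.65, under=0.62, ¬flat=1−0.59=0.41; AND[a·b] → w = 0.1652
R3 (z=19.4): downhill=0.97, decelerating=0.66; AND[a·b] → w = 0.6402
R4 (z=77.0): steady=0.13, ¬downhill=1−0.97=0.03; AND[a·b] → w = 0.0039
Weighted average = (0.3894·44.0 + 0.1652·10.8 + 0.6402·19.4 + 0.0039·77.0) / (0.3894 + 0.1652 + 0.6402 + 0.0039)
  = 31.6383 / 1.1987 = 26.393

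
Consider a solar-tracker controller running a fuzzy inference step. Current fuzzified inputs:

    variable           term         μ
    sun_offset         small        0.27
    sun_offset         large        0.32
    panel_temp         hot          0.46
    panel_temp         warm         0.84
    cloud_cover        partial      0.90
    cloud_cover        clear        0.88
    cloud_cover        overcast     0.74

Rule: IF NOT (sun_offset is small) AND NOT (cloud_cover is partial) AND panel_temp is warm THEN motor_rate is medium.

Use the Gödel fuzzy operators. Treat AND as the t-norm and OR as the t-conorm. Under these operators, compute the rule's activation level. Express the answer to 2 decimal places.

0.10

firing strength: ¬small=1−0.27=0.73, ¬partial=1−0.90=0.10, warm=0.84; AND[min(a, b)] → w = 0.10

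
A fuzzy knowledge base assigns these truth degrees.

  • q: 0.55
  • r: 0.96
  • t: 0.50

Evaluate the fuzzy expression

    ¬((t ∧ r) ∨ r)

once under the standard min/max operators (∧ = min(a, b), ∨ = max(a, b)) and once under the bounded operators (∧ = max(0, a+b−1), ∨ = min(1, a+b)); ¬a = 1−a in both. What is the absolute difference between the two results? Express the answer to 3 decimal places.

Under standard min/max:
  t ∧ r = min(a, b) on (0.50, 0.96) = 0.50
  (t ∧ r) ∨ r = max(a, b) on (0.50, 0.96) = 0.96
  ¬((t ∧ r) ∨ r) = 1 − 0.96 = 0.04
  → value = 0.0400
Under bounded:
  t ∧ r = max(0, a+b−1) on (0.50, 0.96) = 0.46
  (t ∧ r) ∨ r = min(1, a+b) on (0.46, 0.96) = 1.00
  ¬((t ∧ r) ∨ r) = 1 − 1.00 = 0.00
  → value = 0.0000
|0.0400 − 0.0000| = 0.040

0.040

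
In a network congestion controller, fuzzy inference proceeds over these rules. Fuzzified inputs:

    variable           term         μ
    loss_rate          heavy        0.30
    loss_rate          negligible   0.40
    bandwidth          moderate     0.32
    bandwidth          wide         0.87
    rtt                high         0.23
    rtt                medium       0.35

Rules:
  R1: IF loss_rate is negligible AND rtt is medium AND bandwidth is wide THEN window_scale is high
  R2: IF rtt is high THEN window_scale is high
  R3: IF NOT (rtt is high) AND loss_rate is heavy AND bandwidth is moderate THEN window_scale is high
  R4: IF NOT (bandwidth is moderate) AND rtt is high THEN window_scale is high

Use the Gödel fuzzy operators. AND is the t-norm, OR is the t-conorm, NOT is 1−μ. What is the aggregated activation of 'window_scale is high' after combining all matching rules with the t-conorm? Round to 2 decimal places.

R1: negligible=0.40, medium=0.35, wide=0.87; AND[min(a, b)] → w = 0.35
R2: high=0.23 → w = 0.23
R3: ¬high=1−0.23=0.77, heavy=0.30, moderate=0.32; AND[min(a, b)] → w = 0.30
R4: ¬moderate=1−0.32=0.68, high=0.23; AND[min(a, b)] → w = 0.23
Rules with consequent 'high': {R1, R2, R3, R4} → strengths 0.35, 0.23, 0.30, 0.23
Aggregate via t-conorm [max(a, b)]: 0.35

0.35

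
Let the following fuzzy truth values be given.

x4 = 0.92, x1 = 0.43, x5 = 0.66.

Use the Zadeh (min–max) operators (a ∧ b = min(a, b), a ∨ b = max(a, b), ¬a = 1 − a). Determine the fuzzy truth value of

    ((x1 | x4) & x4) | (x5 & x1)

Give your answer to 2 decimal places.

x1 | x4 = max(a, b) on (0.43, 0.92) = 0.92
(x1 | x4) & x4 = min(a, b) on (0.92, 0.92) = 0.92
x5 & x1 = min(a, b) on (0.66, 0.43) = 0.43
((x1 | x4) & x4) | (x5 & x1) = max(a, b) on (0.92, 0.43) = 0.92

0.92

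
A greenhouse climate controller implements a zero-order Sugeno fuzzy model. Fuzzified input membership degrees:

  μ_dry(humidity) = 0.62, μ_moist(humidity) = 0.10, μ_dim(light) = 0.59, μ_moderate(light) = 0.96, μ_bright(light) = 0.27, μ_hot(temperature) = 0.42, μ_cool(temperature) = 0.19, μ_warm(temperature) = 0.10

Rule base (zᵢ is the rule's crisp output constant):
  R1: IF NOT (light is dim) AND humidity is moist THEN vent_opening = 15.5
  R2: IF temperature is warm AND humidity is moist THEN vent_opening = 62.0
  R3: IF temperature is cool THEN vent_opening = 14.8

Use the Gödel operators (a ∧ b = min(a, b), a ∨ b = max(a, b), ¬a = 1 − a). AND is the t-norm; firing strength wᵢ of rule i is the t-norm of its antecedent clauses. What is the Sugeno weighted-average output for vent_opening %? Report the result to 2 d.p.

R1 (z=15.5): ¬dim=1−0.59=0.41, moist=0.10; AND[min(a, b)] → w = 0.10
R2 (z=62.0): warm=0.10, moist=0.10; AND[min(a, b)] → w = 0.10
R3 (z=14.8): cool=0.19 → w = 0.19
Weighted average = (0.10·15.5 + 0.10·62.0 + 0.19·14.8) / (0.10 + 0.10 + 0.19)
  = 10.5620 / 0.3900 = 27.08

27.08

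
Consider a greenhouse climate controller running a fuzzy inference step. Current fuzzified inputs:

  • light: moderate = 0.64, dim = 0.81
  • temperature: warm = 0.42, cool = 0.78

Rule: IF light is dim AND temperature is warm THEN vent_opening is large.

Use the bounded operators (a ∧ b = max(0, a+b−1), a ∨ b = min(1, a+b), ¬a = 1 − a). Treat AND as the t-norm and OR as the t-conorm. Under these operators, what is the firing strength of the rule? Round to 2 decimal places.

0.23

firing strength: dim=0.81, warm=0.42; AND[max(0, a+b−1)] → w = 0.23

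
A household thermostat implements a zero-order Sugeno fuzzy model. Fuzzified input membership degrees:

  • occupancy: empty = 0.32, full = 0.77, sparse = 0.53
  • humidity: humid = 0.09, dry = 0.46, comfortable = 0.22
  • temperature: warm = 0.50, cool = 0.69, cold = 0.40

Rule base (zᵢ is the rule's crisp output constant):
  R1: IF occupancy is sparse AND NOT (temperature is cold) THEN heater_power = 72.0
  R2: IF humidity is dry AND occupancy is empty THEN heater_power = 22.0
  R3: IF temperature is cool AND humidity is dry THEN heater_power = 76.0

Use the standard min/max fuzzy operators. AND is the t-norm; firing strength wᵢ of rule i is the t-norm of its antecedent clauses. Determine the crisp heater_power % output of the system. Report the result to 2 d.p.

R1 (z=72.0): sparse=0.53, ¬cold=1−0.40=0.60; AND[min(a, b)] → w = 0.53
R2 (z=22.0): dry=0.46, empty=0.32; AND[min(a, b)] → w = 0.32
R3 (z=76.0): cool=0.69, dry=0.46; AND[min(a, b)] → w = 0.46
Weighted average = (0.53·72.0 + 0.32·22.0 + 0.46·76.0) / (0.53 + 0.32 + 0.46)
  = 80.1600 / 1.3100 = 61.19

61.19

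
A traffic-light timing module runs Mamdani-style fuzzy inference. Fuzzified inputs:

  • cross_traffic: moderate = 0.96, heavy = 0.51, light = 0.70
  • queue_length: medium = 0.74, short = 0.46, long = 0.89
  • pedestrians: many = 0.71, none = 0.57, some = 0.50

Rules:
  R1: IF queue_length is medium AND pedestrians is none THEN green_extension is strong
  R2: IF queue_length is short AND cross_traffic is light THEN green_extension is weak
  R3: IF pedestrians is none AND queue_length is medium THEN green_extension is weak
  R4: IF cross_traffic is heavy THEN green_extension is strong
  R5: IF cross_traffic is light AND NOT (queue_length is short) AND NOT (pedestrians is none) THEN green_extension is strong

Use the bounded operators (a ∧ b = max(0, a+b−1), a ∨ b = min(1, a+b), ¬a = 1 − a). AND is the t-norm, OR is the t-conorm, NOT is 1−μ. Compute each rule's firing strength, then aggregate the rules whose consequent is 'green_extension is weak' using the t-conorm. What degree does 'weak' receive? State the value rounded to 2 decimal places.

0.47

R1: medium=0.74, none=0.57; AND[max(0, a+b−1)] → w = 0.31
R2: short=0.46, light=0.70; AND[max(0, a+b−1)] → w = 0.16
R3: none=0.57, medium=0.74; AND[max(0, a+b−1)] → w = 0.31
R4: heavy=0.51 → w = 0.51
R5: light=0.70, ¬short=1−0.46=0.54, ¬none=1−0.57=0.43; AND[max(0, a+b−1)] → w = 0.00
Rules with consequent 'weak': {R2, R3} → strengths 0.16, 0.31
Aggregate via t-conorm [min(1, a+b)]: 0.47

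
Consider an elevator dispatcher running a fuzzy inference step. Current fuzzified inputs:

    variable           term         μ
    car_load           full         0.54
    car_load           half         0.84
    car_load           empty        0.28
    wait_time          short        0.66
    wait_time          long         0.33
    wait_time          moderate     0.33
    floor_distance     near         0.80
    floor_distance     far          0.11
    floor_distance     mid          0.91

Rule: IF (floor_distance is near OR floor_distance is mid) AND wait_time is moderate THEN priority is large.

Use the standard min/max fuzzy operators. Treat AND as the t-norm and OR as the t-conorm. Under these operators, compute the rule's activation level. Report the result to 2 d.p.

0.33

firing strength: (near=0.80 OR mid=0.91) = 0.91; AND[min(a, b)] with moderate=0.33 → w = 0.33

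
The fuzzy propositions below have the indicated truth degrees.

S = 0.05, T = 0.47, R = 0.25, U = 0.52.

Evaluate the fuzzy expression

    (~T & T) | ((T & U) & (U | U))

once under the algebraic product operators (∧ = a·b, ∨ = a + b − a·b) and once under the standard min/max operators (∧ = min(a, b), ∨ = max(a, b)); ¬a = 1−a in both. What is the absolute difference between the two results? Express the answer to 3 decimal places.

0.080

Under algebraic product:
  ~T = 1 − 0.4700 = 0.5300
  ~T & T = a·b on (0.5300, 0.4700) = 0.2491
  T & U = a·b on (0.4700, 0.5200) = 0.2444
  U | U = a + b − a·b on (0.5200, 0.5200) = 0.7696
  (T & U) & (U | U) = a·b on (0.2444, 0.7696) = 0.1881
  (~T & T) | ((T & U) & (U | U)) = a + b − a·b on (0.2491, 0.1881) = 0.3903
  → value = 0.3903
Under standard min/max:
  ~T = 1 − 0.47 = 0.53
  ~T & T = min(a, b) on (0.53, 0.47) = 0.47
  T & U = min(a, b) on (0.47, 0.52) = 0.47
  U | U = max(a, b) on (0.52, 0.52) = 0.52
  (T & U) & (U | U) = min(a, b) on (0.47, 0.52) = 0.47
  (~T & T) | ((T & U) & (U | U)) = max(a, b) on (0.47, 0.47) = 0.47
  → value = 0.4700
|0.3903 − 0.4700| = 0.080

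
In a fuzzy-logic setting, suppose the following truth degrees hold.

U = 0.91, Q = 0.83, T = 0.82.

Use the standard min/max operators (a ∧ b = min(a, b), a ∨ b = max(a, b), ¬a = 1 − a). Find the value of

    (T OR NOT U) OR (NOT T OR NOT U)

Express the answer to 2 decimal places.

0.82

NOT U = 1 − 0.91 = 0.09
T OR NOT U = max(a, b) on (0.82, 0.09) = 0.82
NOT T = 1 − 0.82 = 0.18
NOT U = 1 − 0.91 = 0.09
NOT T OR NOT U = max(a, b) on (0.18, 0.09) = 0.18
(T OR NOT U) OR (NOT T OR NOT U) = max(a, b) on (0.82, 0.18) = 0.82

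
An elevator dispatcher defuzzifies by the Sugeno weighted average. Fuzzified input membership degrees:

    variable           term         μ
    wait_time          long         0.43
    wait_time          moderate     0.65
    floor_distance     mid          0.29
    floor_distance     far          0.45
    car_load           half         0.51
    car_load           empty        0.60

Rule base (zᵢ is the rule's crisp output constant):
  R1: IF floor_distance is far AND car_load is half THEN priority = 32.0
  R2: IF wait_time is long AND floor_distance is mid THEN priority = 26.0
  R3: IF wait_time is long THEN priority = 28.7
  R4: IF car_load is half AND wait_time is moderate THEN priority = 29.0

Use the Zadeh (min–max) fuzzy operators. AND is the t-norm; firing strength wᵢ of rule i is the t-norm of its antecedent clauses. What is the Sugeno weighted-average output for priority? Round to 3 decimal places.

R1 (z=32.0): far=0.45, half=0.51; AND[min(a, b)] → w = 0.45
R2 (z=26.0): long=0.43, mid=0.29; AND[min(a, b)] → w = 0.29
R3 (z=28.7): long=0.43 → w = 0.43
R4 (z=29.0): half=0.51, moderate=0.65; AND[min(a, b)] → w = 0.51
Weighted average = (0.45·32.0 + 0.29·26.0 + 0.43·28.7 + 0.51·29.0) / (0.45 + 0.29 + 0.43 + 0.51)
  = 49.0710 / 1.6800 = 29.209

29.209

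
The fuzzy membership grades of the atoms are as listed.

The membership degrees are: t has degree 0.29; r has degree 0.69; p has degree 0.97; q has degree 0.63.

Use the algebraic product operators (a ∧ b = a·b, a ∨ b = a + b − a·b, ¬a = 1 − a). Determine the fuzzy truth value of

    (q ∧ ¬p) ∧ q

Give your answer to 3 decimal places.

0.012

¬p = 1 − 0.9700 = 0.0300
q ∧ ¬p = a·b on (0.6300, 0.0300) = 0.0189
(q ∧ ¬p) ∧ q = a·b on (0.0189, 0.6300) = 0.0119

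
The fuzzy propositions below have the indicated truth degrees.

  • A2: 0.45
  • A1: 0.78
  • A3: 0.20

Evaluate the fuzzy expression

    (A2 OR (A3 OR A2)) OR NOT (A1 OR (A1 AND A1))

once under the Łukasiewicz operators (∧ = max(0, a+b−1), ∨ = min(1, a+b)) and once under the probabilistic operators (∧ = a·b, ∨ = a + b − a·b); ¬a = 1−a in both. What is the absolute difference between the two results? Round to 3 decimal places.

0.221

Under Łukasiewicz:
  A3 OR A2 = min(1, a+b) on (0.20, 0.45) = 0.65
  A2 OR (A3 OR A2) = min(1, a+b) on (0.45, 0.65) = 1.00
  A1 AND A1 = max(0, a+b−1) on (0.78, 0.78) = 0.56
  A1 OR (A1 AND A1) = min(1, a+b) on (0.78, 0.56) = 1.00
  NOT (A1 OR (A1 AND A1)) = 1 − 1.00 = 0.00
  (A2 OR (A3 OR A2)) OR NOT (A1 OR (A1 AND A1)) = min(1, a+b) on (1.00, 0.00) = 1.00
  → value = 1.0000
Under probabilistic:
  A3 OR A2 = a + b − a·b on (0.2000, 0.4500) = 0.5600
  A2 OR (A3 OR A2) = a + b − a·b on (0.4500, 0.5600) = 0.7580
  A1 AND A1 = a·b on (0.7800, 0.7800) = 0.6084
  A1 OR (A1 AND A1) = a + b − a·b on (0.7800, 0.6084) = 0.9138
  NOT (A1 OR (A1 AND A1)) = 1 − 0.9138 = 0.0862
  (A2 OR (A3 OR A2)) OR NOT (A1 OR (A1 AND A1)) = a + b − a·b on (0.7580, 0.0862) = 0.7788
  → value = 0.7788
|1.0000 − 0.7788| = 0.221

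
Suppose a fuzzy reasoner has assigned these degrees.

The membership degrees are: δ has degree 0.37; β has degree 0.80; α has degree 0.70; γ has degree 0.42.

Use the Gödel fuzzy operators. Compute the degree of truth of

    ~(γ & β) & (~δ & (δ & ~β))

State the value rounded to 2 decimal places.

γ & β = min(a, b) on (0.42, 0.80) = 0.42
~(γ & β) = 1 − 0.42 = 0.58
~δ = 1 − 0.37 = 0.63
~β = 1 − 0.80 = 0.20
δ & ~β = min(a, b) on (0.37, 0.20) = 0.20
~δ & (δ & ~β) = min(a, b) on (0.63, 0.20) = 0.20
~(γ & β) & (~δ & (δ & ~β)) = min(a, b) on (0.58, 0.20) = 0.20

0.20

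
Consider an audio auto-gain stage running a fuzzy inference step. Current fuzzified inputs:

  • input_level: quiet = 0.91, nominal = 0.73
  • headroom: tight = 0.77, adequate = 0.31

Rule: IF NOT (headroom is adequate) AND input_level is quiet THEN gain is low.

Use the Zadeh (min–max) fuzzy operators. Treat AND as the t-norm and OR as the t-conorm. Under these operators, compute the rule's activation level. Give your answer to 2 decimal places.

0.69

firing strength: ¬adequate=1−0.31=0.69, quiet=0.91; AND[min(a, b)] → w = 0.69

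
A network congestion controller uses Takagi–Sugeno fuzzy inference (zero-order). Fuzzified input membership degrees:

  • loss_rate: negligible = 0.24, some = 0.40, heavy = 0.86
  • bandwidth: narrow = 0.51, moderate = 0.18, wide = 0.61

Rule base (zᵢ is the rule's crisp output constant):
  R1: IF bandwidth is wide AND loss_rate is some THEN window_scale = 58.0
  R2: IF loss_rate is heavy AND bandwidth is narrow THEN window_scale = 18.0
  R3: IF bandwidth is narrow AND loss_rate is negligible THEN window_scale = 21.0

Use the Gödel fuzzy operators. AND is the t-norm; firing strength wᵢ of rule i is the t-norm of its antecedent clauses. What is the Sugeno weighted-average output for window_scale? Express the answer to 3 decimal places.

32.539

R1 (z=58.0): wide=0.61, some=0.40; AND[min(a, b)] → w = 0.40
R2 (z=18.0): heavy=0.86, narrow=0.51; AND[min(a, b)] → w = 0.51
R3 (z=21.0): narrow=0.51, negligible=0.24; AND[min(a, b)] → w = 0.24
Weighted average = (0.40·58.0 + 0.51·18.0 + 0.24·21.0) / (0.40 + 0.51 + 0.24)
  = 37.4200 / 1.1500 = 32.539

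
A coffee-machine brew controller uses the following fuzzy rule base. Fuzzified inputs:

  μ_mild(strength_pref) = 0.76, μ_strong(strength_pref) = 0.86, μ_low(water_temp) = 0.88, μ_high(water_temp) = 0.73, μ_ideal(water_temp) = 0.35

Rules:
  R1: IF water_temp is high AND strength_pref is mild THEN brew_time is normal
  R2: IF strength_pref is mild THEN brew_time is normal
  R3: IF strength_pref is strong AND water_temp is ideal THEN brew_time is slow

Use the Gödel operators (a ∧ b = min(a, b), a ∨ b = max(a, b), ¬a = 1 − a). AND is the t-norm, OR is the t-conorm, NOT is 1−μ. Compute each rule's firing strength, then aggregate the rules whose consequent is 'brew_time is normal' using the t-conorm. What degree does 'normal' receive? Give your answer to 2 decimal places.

R1: high=0.73, mild=0.76; AND[min(a, b)] → w = 0.73
R2: mild=0.76 → w = 0.76
R3: strong=0.86, ideal=0.35; AND[min(a, b)] → w = 0.35
Rules with consequent 'normal': {R1, R2} → strengths 0.73, 0.76
Aggregate via t-conorm [max(a, b)]: 0.76

0.76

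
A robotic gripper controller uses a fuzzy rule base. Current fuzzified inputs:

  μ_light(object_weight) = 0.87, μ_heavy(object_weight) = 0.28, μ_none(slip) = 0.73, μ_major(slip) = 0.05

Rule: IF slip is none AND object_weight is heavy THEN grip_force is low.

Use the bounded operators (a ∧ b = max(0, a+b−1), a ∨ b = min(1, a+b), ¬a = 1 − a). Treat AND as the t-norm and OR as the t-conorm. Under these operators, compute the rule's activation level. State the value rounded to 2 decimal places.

firing strength: none=0.73, heavy=0.28; AND[max(0, a+b−1)] → w = 0.01

0.01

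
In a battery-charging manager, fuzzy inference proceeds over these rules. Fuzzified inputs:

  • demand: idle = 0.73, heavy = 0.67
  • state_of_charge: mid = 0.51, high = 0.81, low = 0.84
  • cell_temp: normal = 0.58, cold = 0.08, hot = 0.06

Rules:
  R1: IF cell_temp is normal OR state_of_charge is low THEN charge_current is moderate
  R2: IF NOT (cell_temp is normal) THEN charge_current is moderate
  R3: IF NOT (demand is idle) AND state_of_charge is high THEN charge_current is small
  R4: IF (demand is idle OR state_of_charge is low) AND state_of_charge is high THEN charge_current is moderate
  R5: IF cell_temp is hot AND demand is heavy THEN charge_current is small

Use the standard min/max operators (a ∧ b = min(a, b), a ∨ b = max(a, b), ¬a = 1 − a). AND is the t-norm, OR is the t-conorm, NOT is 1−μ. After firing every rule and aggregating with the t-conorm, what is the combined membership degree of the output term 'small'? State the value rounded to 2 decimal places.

R1: normal=0.58, low=0.84; OR[max(a, b)] → w = 0.84
R2: ¬normal=1−0.58=0.42 → w = 0.42
R3: ¬idle=1−0.73=0.27, high=0.81; AND[min(a, b)] → w = 0.27
R4: (idle=0.73 OR low=0.84) = 0.84; AND[min(a, b)] with high=0.81 → w = 0.81
R5: hot=0.06, heavy=0.67; AND[min(a, b)] → w = 0.06
Rules with consequent 'small': {R3, R5} → strengths 0.27, 0.06
Aggregate via t-conorm [max(a, b)]: 0.27

0.27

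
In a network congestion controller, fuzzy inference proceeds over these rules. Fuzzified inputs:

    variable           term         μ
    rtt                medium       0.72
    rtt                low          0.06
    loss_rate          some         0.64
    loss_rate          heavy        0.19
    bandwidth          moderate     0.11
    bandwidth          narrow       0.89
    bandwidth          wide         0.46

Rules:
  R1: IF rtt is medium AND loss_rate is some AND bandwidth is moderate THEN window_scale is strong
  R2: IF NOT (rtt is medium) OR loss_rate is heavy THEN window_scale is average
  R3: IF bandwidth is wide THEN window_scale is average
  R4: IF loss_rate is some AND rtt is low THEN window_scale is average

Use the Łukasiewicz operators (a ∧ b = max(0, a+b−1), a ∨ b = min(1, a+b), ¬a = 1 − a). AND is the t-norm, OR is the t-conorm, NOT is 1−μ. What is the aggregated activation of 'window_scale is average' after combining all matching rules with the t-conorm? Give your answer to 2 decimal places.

R1: medium=0.72, some=0.64, moderate=0.11; AND[max(0, a+b−1)] → w = 0.00
R2: ¬medium=1−0.72=0.28, heavy=0.19; OR[min(1, a+b)] → w = 0.47
R3: wide=0.46 → w = 0.46
R4: some=0.64, low=0.06; AND[max(0, a+b−1)] → w = 0.00
Rules with consequent 'average': {R2, R3, R4} → strengths 0.47, 0.46, 0.00
Aggregate via t-conorm [min(1, a+b)]: 0.93

0.93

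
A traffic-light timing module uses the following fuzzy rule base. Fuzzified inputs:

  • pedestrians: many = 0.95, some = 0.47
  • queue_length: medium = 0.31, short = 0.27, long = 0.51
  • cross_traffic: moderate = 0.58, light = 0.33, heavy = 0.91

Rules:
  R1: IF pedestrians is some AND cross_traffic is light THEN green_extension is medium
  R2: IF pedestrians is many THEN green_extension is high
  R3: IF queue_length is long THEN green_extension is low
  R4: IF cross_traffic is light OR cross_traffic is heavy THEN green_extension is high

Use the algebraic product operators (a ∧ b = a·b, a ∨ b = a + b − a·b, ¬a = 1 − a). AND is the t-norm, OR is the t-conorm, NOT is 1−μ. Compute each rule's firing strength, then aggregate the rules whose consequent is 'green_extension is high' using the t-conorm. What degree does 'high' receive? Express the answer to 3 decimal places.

0.997

R1: some=0.47, light=0.33; AND[a·b] → w = 0.1551
R2: many=0.95 → w = 0.9500
R3: long=0.51 → w = 0.5100
R4: light=0.33, heavy=0.91; OR[a + b − a·b] → w = 0.9397
Rules with consequent 'high': {R2, R4} → strengths 0.9500, 0.9397
Aggregate via t-conorm [a + b − a·b]: 0.9970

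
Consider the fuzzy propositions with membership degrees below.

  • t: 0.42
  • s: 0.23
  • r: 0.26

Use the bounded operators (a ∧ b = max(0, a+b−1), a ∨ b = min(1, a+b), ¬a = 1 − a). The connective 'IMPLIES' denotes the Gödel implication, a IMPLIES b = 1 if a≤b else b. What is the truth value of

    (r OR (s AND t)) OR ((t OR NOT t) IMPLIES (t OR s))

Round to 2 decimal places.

0.91

s AND t = max(0, a+b−1) on (0.23, 0.42) = 0.00
r OR (s AND t) = min(1, a+b) on (0.26, 0.00) = 0.26
NOT t = 1 − 0.42 = 0.58
t OR NOT t = min(1, a+b) on (0.42, 0.58) = 1.00
t OR s = min(1, a+b) on (0.42, 0.23) = 0.65
(t OR NOT t) IMPLIES (t OR s)  [Gödel: 1 if a≤b else b] with a=1.00, b=0.65 → 0.65
(r OR (s AND t)) OR ((t OR NOT t) IMPLIES (t OR s)) = min(1, a+b) on (0.26, 0.65) = 0.91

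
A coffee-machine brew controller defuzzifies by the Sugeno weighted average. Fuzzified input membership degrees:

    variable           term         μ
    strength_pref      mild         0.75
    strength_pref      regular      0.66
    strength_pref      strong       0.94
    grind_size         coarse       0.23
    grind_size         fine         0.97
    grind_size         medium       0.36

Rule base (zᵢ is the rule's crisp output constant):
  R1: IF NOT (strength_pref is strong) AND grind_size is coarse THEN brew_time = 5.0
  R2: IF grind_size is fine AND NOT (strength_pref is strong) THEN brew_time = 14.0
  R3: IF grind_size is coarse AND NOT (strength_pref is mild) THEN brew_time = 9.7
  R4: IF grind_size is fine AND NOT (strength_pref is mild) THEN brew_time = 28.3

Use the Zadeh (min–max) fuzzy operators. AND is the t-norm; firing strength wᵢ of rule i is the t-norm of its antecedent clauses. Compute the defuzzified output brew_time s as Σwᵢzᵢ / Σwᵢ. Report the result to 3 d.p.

R1 (z=5.0): ¬strong=1−0.94=0.06, coarse=0.23; AND[min(a, b)] → w = 0.06
R2 (z=14.0): fine=0.97, ¬strong=1−0.94=0.06; AND[min(a, b)] → w = 0.06
R3 (z=9.7): coarse=0.23, ¬mild=1−0.75=0.25; AND[min(a, b)] → w = 0.23
R4 (z=28.3): fine=0.97, ¬mild=1−0.75=0.25; AND[min(a, b)] → w = 0.25
Weighted average = (0.06·5.0 + 0.06·14.0 + 0.23·9.7 + 0.25·28.3) / (0.06 + 0.06 + 0.23 + 0.25)
  = 10.4460 / 0.6000 = 17.410

17.410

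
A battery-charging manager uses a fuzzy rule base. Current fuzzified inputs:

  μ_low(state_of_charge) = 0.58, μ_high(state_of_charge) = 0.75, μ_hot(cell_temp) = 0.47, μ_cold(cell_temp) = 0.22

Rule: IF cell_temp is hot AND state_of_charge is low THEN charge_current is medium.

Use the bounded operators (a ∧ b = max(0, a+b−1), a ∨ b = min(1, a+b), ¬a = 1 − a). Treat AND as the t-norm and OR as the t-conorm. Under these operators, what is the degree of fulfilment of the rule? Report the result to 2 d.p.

firing strength: hot=0.47, low=0.58; AND[max(0, a+b−1)] → w = 0.05

0.05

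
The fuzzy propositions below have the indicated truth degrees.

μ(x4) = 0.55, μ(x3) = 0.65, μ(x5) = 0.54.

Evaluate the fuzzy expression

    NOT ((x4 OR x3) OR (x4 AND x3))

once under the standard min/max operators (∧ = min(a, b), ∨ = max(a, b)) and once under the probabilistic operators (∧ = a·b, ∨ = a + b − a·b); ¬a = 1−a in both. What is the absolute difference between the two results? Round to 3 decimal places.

0.249

Under standard min/max:
  x4 OR x3 = max(a, b) on (0.55, 0.65) = 0.65
  x4 AND x3 = min(a, b) on (0.55, 0.65) = 0.55
  (x4 OR x3) OR (x4 AND x3) = max(a, b) on (0.65, 0.55) = 0.65
  NOT ((x4 OR x3) OR (x4 AND x3)) = 1 − 0.65 = 0.35
  → value = 0.3500
Under probabilistic:
  x4 OR x3 = a + b − a·b on (0.5500, 0.6500) = 0.8425
  x4 AND x3 = a·b on (0.5500, 0.6500) = 0.3575
  (x4 OR x3) OR (x4 AND x3) = a + b − a·b on (0.8425, 0.3575) = 0.8988
  NOT ((x4 OR x3) OR (x4 AND x3)) = 1 − 0.8988 = 0.1012
  → value = 0.1012
|0.3500 − 0.1012| = 0.249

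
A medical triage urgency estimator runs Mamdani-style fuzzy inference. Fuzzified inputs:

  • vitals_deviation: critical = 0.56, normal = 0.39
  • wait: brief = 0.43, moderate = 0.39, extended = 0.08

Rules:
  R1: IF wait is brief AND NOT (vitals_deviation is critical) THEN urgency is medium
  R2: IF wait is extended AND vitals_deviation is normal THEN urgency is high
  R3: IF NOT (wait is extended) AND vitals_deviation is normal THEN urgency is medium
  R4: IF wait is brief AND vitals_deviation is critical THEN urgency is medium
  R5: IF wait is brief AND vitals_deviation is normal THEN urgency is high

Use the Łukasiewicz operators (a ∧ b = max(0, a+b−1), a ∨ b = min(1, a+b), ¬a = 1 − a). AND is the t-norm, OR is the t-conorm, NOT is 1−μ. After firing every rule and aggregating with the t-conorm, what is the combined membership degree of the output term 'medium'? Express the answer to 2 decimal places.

R1: brief=0.43, ¬critical=1−0.56=0.44; AND[max(0, a+b−1)] → w = 0.00
R2: extended=0.08, normal=0.39; AND[max(0, a+b−1)] → w = 0.00
R3: ¬extended=1−0.08=0.92, normal=0.39; AND[max(0, a+b−1)] → w = 0.31
R4: brief=0.43, critical=0.56; AND[max(0, a+b−1)] → w = 0.00
R5: brief=0.43, normal=0.39; AND[max(0, a+b−1)] → w = 0.00
Rules with consequent 'medium': {R1, R3, R4} → strengths 0.00, 0.31, 0.00
Aggregate via t-conorm [min(1, a+b)]: 0.31

0.31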